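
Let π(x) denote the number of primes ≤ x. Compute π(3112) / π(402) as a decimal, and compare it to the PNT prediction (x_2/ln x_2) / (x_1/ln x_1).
π(3112)/π(402) = 443/79 ≈ 5.6076;  PNT prediction ≈ 5.7715.

π(402) = 79 and π(3112) = 443, so π(3112)/π(402) ≈ 5.6076. The PNT-predicted ratio is (3112/ln(3112)) / (402/ln(402)) ≈ 5.7715. The two agree to within a few percent, as expected.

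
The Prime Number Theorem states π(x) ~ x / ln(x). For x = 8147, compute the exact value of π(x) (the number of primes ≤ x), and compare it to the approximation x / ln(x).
π(8147) = 1023;  x/ln(x) ≈ 904.68;  relative error ≈ 11.57%.

Directly count primes up to 8147: π(8147) = 1023. The PNT approximation gives 8147/ln(8147) ≈ 8147/9.00541 ≈ 904.68. Relative error (π(x) − x/ln(x)) / π(x) ≈ 11.57%; the approximation is known to undercount slightly (Li(x) is a better estimate).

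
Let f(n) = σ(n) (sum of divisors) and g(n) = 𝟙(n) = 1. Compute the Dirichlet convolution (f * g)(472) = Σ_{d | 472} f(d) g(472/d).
(σ * 𝟙)(472) = 1586

Divisors of 472: [1, 2, 4, 8, 59, 118, 236, 472]. For each d | 472:
  d = 1: σ(1) · 𝟙(472/1) = 1 · 1 = 1
  d = 2: σ(2) · 𝟙(472/2) = 3 · 1 = 3
  d = 4: σ(4) · 𝟙(472/4) = 7 · 1 = 7
  d = 8: σ(8) · 𝟙(472/8) = 15 · 1 = 15
  d = 59: σ(59) · 𝟙(472/59) = 60 · 1 = 60
  d = 118: σ(118) · 𝟙(472/118) = 180 · 1 = 180
  d = 236: σ(236) · 𝟙(472/236) = 420 · 1 = 420
  d = 472: σ(472) · 𝟙(472/472) = 900 · 1 = 900
Summing: (σ * 𝟙)(472) = 1 + 3 + 7 + 15 + 60 + 180 + 420 + 900 = 1586.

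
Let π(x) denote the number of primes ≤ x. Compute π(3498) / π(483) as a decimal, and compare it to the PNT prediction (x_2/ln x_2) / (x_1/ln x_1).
π(3498)/π(483) = 488/92 ≈ 5.3043;  PNT prediction ≈ 5.4850.

π(483) = 92 and π(3498) = 488, so π(3498)/π(483) ≈ 5.3043. The PNT-predicted ratio is (3498/ln(3498)) / (483/ln(483)) ≈ 5.4850. The two agree to within a few percent, as expected.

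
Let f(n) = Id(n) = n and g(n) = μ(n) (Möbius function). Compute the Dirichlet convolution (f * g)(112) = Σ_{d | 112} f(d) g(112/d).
(Id * μ)(112) = 48

Divisors of 112: [1, 2, 4, 7, 8, 14, 16, 28, 56, 112]. For each d | 112:
  d = 1: Id(1) · μ(112/1) = 1 · 0 = 0
  d = 2: Id(2) · μ(112/2) = 2 · 0 = 0
  d = 4: Id(4) · μ(112/4) = 4 · 0 = 0
  d = 7: Id(7) · μ(112/7) = 7 · 0 = 0
  d = 8: Id(8) · μ(112/8) = 8 · 1 = 8
  d = 14: Id(14) · μ(112/14) = 14 · 0 = 0
  d = 16: Id(16) · μ(112/16) = 16 · -1 = -16
  d = 28: Id(28) · μ(112/28) = 28 · 0 = 0
  d = 56: Id(56) · μ(112/56) = 56 · -1 = -56
  d = 112: Id(112) · μ(112/112) = 112 · 1 = 112
Summing: (Id * μ)(112) = 0 + 0 + 0 + 0 + 8 + 0 + -16 + 0 + -56 + 112 = 48.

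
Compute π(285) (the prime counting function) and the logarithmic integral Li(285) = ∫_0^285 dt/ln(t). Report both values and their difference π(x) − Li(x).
π(285) = 61;  Li(285) ≈ 65.69;  π(x) − Li(x) ≈ -4.69.

Direct count of primes ≤ 285 gives π(285) = 61. Numerical evaluation of the logarithmic integral gives Li(285) ≈ 65.69. The difference π(x) − Li(x) ≈ -4.69 is typically negative for small/moderate x (Li(x) overestimates), though Littlewood's theorem shows this sign changes infinitely often.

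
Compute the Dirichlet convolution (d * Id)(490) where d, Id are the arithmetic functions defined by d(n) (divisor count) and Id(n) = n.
(d * Id)(490) = 1848

Divisors of 490: [1, 2, 5, 7, 10, 14, 35, 49, 70, 98, 245, 490]. For each d | 490:
  d = 1: d(1) · Id(490/1) = 1 · 490 = 490
  d = 2: d(2) · Id(490/2) = 2 · 245 = 490
  d = 5: d(5) · Id(490/5) = 2 · 98 = 196
  d = 7: d(7) · Id(490/7) = 2 · 70 = 140
  d = 10: d(10) · Id(490/10) = 4 · 49 = 196
  d = 14: d(14) · Id(490/14) = 4 · 35 = 140
  d = 35: d(35) · Id(490/35) = 4 · 14 = 56
  d = 49: d(49) · Id(490/49) = 3 · 10 = 30
  d = 70: d(70) · Id(490/70) = 8 · 7 = 56
  d = 98: d(98) · Id(490/98) = 6 · 5 = 30
  d = 245: d(245) · Id(490/245) = 6 · 2 = 12
  d = 490: d(490) · Id(490/490) = 12 · 1 = 12
Summing: (d * Id)(490) = 490 + 490 + 196 + 140 + 196 + 140 + 56 + 30 + 56 + 30 + 12 + 12 = 1848.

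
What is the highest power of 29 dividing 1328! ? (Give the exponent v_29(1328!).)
v_29(1328!) = 46

Legendre's formula: v_p(n!) = Σ_{k ≥ 1} ⌊n / p^k⌋. For p = 29, n = 1328, the terms are:
  ⌊1328/29^1⌋ = ⌊1328/29⌋ = 45
  ⌊1328/29^2⌋ = ⌊1328/841⌋ = 1
(the next term ⌊1328/29^3⌋ = 0, terminating the sum). Summing: v_29(1328!) = 45 + 1 = 46.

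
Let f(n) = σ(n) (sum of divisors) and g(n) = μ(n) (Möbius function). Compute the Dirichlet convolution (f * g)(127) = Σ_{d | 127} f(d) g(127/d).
(σ * μ)(127) = 127

Divisors of 127: [1, 127]. For each d | 127:
  d = 1: σ(1) · μ(127/1) = 1 · -1 = -1
  d = 127: σ(127) · μ(127/127) = 128 · 1 = 128
Summing: (σ * μ)(127) = -1 + 128 = 127.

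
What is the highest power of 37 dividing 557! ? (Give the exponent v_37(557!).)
v_37(557!) = 15

Legendre's formula: v_p(n!) = Σ_{k ≥ 1} ⌊n / p^k⌋. For p = 37, n = 557, the terms are:
  ⌊557/37^1⌋ = ⌊557/37⌋ = 15
(the next term ⌊557/37^2⌋ = 0, terminating the sum). Summing: v_37(557!) = 15 = 15.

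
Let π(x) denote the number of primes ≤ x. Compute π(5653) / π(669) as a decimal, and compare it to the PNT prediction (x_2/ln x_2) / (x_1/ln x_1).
π(5653)/π(669) = 744/121 ≈ 6.1488;  PNT prediction ≈ 6.3627.

π(669) = 121 and π(5653) = 744, so π(5653)/π(669) ≈ 6.1488. The PNT-predicted ratio is (5653/ln(5653)) / (669/ln(669)) ≈ 6.3627. The two agree to within a few percent, as expected.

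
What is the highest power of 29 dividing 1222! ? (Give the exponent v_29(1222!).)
v_29(1222!) = 43

Legendre's formula: v_p(n!) = Σ_{k ≥ 1} ⌊n / p^k⌋. For p = 29, n = 1222, the terms are:
  ⌊1222/29^1⌋ = ⌊1222/29⌋ = 42
  ⌊1222/29^2⌋ = ⌊1222/841⌋ = 1
(the next term ⌊1222/29^3⌋ = 0, terminating the sum). Summing: v_29(1222!) = 42 + 1 = 43.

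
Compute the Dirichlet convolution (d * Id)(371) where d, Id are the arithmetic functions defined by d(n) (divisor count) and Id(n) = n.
(d * Id)(371) = 495

Divisors of 371: [1, 7, 53, 371]. For each d | 371:
  d = 1: d(1) · Id(371/1) = 1 · 371 = 371
  d = 7: d(7) · Id(371/7) = 2 · 53 = 106
  d = 53: d(53) · Id(371/53) = 2 · 7 = 14
  d = 371: d(371) · Id(371/371) = 4 · 1 = 4
Summing: (d * Id)(371) = 371 + 106 + 14 + 4 = 495.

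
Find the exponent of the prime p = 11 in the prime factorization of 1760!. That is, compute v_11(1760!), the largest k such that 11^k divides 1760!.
v_11(1760!) = 175

Legendre's formula: v_p(n!) = Σ_{k ≥ 1} ⌊n / p^k⌋. For p = 11, n = 1760, the terms are:
  ⌊1760/11^1⌋ = ⌊1760/11⌋ = 160
  ⌊1760/11^2⌋ = ⌊1760/121⌋ = 14
  ⌊1760/11^3⌋ = ⌊1760/1331⌋ = 1
(the next term ⌊1760/11^4⌋ = 0, terminating the sum). Summing: v_11(1760!) = 160 + 14 + 1 = 175.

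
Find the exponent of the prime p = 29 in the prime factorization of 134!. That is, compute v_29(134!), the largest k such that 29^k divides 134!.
v_29(134!) = 4

Legendre's formula: v_p(n!) = Σ_{k ≥ 1} ⌊n / p^k⌋. For p = 29, n = 134, the terms are:
  ⌊134/29^1⌋ = ⌊134/29⌋ = 4
(the next term ⌊134/29^2⌋ = 0, terminating the sum). Summing: v_29(134!) = 4 = 4.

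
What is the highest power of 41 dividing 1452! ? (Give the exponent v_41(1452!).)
v_41(1452!) = 35

Legendre's formula: v_p(n!) = Σ_{k ≥ 1} ⌊n / p^k⌋. For p = 41, n = 1452, the terms are:
  ⌊1452/41^1⌋ = ⌊1452/41⌋ = 35
(the next term ⌊1452/41^2⌋ = 0, terminating the sum). Summing: v_41(1452!) = 35 = 35.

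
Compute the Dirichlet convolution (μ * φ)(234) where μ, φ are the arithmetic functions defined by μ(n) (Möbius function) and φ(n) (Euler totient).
(μ * φ)(234) = 0

Divisors of 234: [1, 2, 3, 6, 9, 13, 18, 26, 39, 78, 117, 234]. For each d | 234:
  d = 1: μ(1) · φ(234/1) = 1 · 72 = 72
  d = 2: μ(2) · φ(234/2) = -1 · 72 = -72
  d = 3: μ(3) · φ(234/3) = -1 · 24 = -24
  d = 6: μ(6) · φ(234/6) = 1 · 24 = 24
  d = 9: μ(9) · φ(234/9) = 0 · 12 = 0
  d = 13: μ(13) · φ(234/13) = -1 · 6 = -6
  d = 18: μ(18) · φ(234/18) = 0 · 12 = 0
  d = 26: μ(26) · φ(234/26) = 1 · 6 = 6
  d = 39: μ(39) · φ(234/39) = 1 · 2 = 2
  d = 78: μ(78) · φ(234/78) = -1 · 2 = -2
  d = 117: μ(117) · φ(234/117) = 0 · 1 = 0
  d = 234: μ(234) · φ(234/234) = 0 · 1 = 0
Summing: (μ * φ)(234) = 72 + -72 + -24 + 24 + 0 + -6 + 0 + 6 + 2 + -2 + 0 + 0 = 0.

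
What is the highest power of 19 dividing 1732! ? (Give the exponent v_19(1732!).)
v_19(1732!) = 95

Legendre's formula: v_p(n!) = Σ_{k ≥ 1} ⌊n / p^k⌋. For p = 19, n = 1732, the terms are:
  ⌊1732/19^1⌋ = ⌊1732/19⌋ = 91
  ⌊1732/19^2⌋ = ⌊1732/361⌋ = 4
(the next term ⌊1732/19^3⌋ = 0, terminating the sum). Summing: v_19(1732!) = 91 + 4 = 95.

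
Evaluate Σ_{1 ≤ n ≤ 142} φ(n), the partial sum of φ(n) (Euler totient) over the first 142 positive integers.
Σ_{n ≤ 142} φ(n) = 6162

Compute φ(n) for each 1 ≤ n ≤ 142: φ(1) = 1, φ(2) = 1, φ(3) = 2, φ(4) = 2, φ(5) = 4, φ(6) = 2, φ(7) = 6, φ(8) = 4, φ(9) = 6, φ(10) = 4, φ(11) = 10, φ(12) = 4, φ(13) = 12, φ(14) = 6, φ(15) = 8, φ(16) = 8, φ(17) = 16, φ(18) = 6, φ(19) = 18, φ(20) = 8, φ(21) = 12, φ(22) = 10, φ(23) = 22, φ(24) = 8, φ(25) = 20, φ(26) = 12, φ(27) = 18, φ(28) = 12, φ(29) = 28, φ(30) = 8, φ(31) = 30, φ(32) = 16, φ(33) = 20, φ(34) = 16, φ(35) = 24, φ(36) = 12, φ(37) = 36, φ(38) = 18, φ(39) = 24, φ(40) = 16, φ(41) = 40, φ(42) = 12, φ(43) = 42, φ(44) = 20, φ(45) = 24, φ(46) = 22, φ(47) = 46, φ(48) = 16, φ(49) = 42, φ(50) = 20, φ(51) = 32, φ(52) = 24, φ(53) = 52, φ(54) = 18, φ(55) = 40, φ(56) = 24, φ(57) = 36, φ(58) = 28, φ(59) = 58, φ(60) = 16, φ(61) = 60, φ(62) = 30, φ(63) = 36, φ(64) = 32, φ(65) = 48, φ(66) = 20, φ(67) = 66, φ(68) = 32, φ(69) = 44, φ(70) = 24, φ(71) = 70, φ(72) = 24, φ(73) = 72, φ(74) = 36, φ(75) = 40, φ(76) = 36, φ(77) = 60, φ(78) = 24, φ(79) = 78, φ(80) = 32, φ(81) = 54, φ(82) = 40, φ(83) = 82, φ(84) = 24, φ(85) = 64, φ(86) = 42, φ(87) = 56, φ(88) = 40, φ(89) = 88, φ(90) = 24, φ(91) = 72, φ(92) = 44, φ(93) = 60, φ(94) = 46, φ(95) = 72, φ(96) = 32, φ(97) = 96, φ(98) = 42, φ(99) = 60, φ(100) = 40, φ(101) = 100, φ(102) = 32, φ(103) = 102, φ(104) = 48, φ(105) = 48, φ(106) = 52, φ(107) = 106, φ(108) = 36, φ(109) = 108, φ(110) = 40, φ(111) = 72, φ(112) = 48, φ(113) = 112, φ(114) = 36, φ(115) = 88, φ(116) = 56, φ(117) = 72, φ(118) = 58, φ(119) = 96, φ(120) = 32, φ(121) = 110, φ(122) = 60, φ(123) = 80, φ(124) = 60, φ(125) = 100, φ(126) = 36, φ(127) = 126, φ(128) = 64, φ(129) = 84, φ(130) = 48, φ(131) = 130, φ(132) = 40, φ(133) = 108, φ(134) = 66, φ(135) = 72, φ(136) = 64, φ(137) = 136, φ(138) = 44, φ(139) = 138, φ(140) = 48, φ(141) = 92, φ(142) = 70. Summing all 142 values: 6162. (Average order: Σ_{n ≤ x} φ(n) ~ (3/π²) x². For x = 142, (3/π²)·142² ≈ 6129.12.)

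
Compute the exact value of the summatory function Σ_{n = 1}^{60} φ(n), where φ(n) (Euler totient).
Σ_{n ≤ 60} φ(n) = 1102

Compute φ(n) for each 1 ≤ n ≤ 60: φ(1) = 1, φ(2) = 1, φ(3) = 2, φ(4) = 2, φ(5) = 4, φ(6) = 2, φ(7) = 6, φ(8) = 4, φ(9) = 6, φ(10) = 4, φ(11) = 10, φ(12) = 4, φ(13) = 12, φ(14) = 6, φ(15) = 8, φ(16) = 8, φ(17) = 16, φ(18) = 6, φ(19) = 18, φ(20) = 8, φ(21) = 12, φ(22) = 10, φ(23) = 22, φ(24) = 8, φ(25) = 20, φ(26) = 12, φ(27) = 18, φ(28) = 12, φ(29) = 28, φ(30) = 8, φ(31) = 30, φ(32) = 16, φ(33) = 20, φ(34) = 16, φ(35) = 24, φ(36) = 12, φ(37) = 36, φ(38) = 18, φ(39) = 24, φ(40) = 16, φ(41) = 40, φ(42) = 12, φ(43) = 42, φ(44) = 20, φ(45) = 24, φ(46) = 22, φ(47) = 46, φ(48) = 16, φ(49) = 42, φ(50) = 20, φ(51) = 32, φ(52) = 24, φ(53) = 52, φ(54) = 18, φ(55) = 40, φ(56) = 24, φ(57) = 36, φ(58) = 28, φ(59) = 58, φ(60) = 16. Summing all 60 values: 1102. (Average order: Σ_{n ≤ x} φ(n) ~ (3/π²) x². For x = 60, (3/π²)·60² ≈ 1094.27.)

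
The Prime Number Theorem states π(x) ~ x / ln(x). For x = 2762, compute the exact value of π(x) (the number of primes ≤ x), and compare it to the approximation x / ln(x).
π(2762) = 402;  x/ln(x) ≈ 348.57;  relative error ≈ 13.29%.

Directly count primes up to 2762: π(2762) = 402. The PNT approximation gives 2762/ln(2762) ≈ 2762/7.92371 ≈ 348.57. Relative error (π(x) − x/ln(x)) / π(x) ≈ 13.29%; the approximation is known to undercount slightly (Li(x) is a better estimate).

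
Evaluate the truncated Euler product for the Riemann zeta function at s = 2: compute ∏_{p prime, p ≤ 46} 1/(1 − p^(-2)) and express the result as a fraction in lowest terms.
∏ = 1688189817927745147112851/1030750286035260801024000

The primes p ≤ 46 are [2, 3, 5, 7, 11, 13, 17, 19, 23, 29, 31, 37, 41, 43]. For each prime, (1 − 1/p^2)^(-1) = p^2 / (p^2 − 1). The product is (1 − 1/2^2)^(-1), (1 − 1/3^2)^(-1), (1 − 1/5^2)^(-1), (1 − 1/7^2)^(-1), (1 − 1/11^2)^(-1), (1 − 1/13^2)^(-1), (1 − 1/17^2)^(-1), (1 − 1/19^2)^(-1), (1 − 1/23^2)^(-1), (1 − 1/29^2)^(-1), (1 − 1/31^2)^(-1), (1 − 1/37^2)^(-1), (1 − 1/41^2)^(-1), (1 − 1/43^2)^(-1) = ∏ p^2 / (p^2 − 1) = 1688189817927745147112851/1030750286035260801024000.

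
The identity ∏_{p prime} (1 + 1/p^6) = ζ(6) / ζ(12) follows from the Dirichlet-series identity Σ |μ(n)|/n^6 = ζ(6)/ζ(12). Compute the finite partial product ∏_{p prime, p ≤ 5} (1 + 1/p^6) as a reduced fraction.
∏ = 7414537/7290000

The primes p ≤ 5 are [2, 3, 5]. For each, (1 + 1/p^6) = (p^6 + 1)/p^6. Multiplying these fractions over p ∈ [2, 3, 5] gives 7414537/7290000. (In the limit P → ∞ this tends to ζ(6)/ζ(12).)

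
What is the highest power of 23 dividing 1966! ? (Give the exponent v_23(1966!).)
v_23(1966!) = 88

Legendre's formula: v_p(n!) = Σ_{k ≥ 1} ⌊n / p^k⌋. For p = 23, n = 1966, the terms are:
  ⌊1966/23^1⌋ = ⌊1966/23⌋ = 85
  ⌊1966/23^2⌋ = ⌊1966/529⌋ = 3
(the next term ⌊1966/23^3⌋ = 0, terminating the sum). Summing: v_23(1966!) = 85 + 3 = 88.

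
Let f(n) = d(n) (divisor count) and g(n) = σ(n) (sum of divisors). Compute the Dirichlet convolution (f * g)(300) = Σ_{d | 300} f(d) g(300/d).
(d * σ)(300) = 4416

Divisors of 300: [1, 2, 3, 4, 5, 6, 10, 12, 15, 20, 25, 30, 50, 60, 75, 100, 150, 300]. For each d | 300:
  d = 1: d(1) · σ(300/1) = 1 · 868 = 868
  d = 2: d(2) · σ(300/2) = 2 · 372 = 744
  d = 3: d(3) · σ(300/3) = 2 · 217 = 434
  d = 4: d(4) · σ(300/4) = 3 · 124 = 372
  d = 5: d(5) · σ(300/5) = 2 · 168 = 336
  d = 6: d(6) · σ(300/6) = 4 · 93 = 372
  d = 10: d(10) · σ(300/10) = 4 · 72 = 288
  d = 12: d(12) · σ(300/12) = 6 · 31 = 186
  d = 15: d(15) · σ(300/15) = 4 · 42 = 168
  d = 20: d(20) · σ(300/20) = 6 · 24 = 144
  d = 25: d(25) · σ(300/25) = 3 · 28 = 84
  d = 30: d(30) · σ(300/30) = 8 · 18 = 144
  d = 50: d(50) · σ(300/50) = 6 · 12 = 72
  d = 60: d(60) · σ(300/60) = 12 · 6 = 72
  d = 75: d(75) · σ(300/75) = 6 · 7 = 42
  d = 100: d(100) · σ(300/100) = 9 · 4 = 36
  d = 150: d(150) · σ(300/150) = 12 · 3 = 36
  d = 300: d(300) · σ(300/300) = 18 · 1 = 18
Summing: (d * σ)(300) = 868 + 744 + 434 + 372 + 336 + 372 + 288 + 186 + 168 + 144 + 84 + 144 + 72 + 72 + 42 + 36 + 36 + 18 = 4416.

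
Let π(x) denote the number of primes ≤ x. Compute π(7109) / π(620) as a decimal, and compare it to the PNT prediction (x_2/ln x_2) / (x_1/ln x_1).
π(7109)/π(620) = 911/114 ≈ 7.9912;  PNT prediction ≈ 8.3124.

π(620) = 114 and π(7109) = 911, so π(7109)/π(620) ≈ 7.9912. The PNT-predicted ratio is (7109/ln(7109)) / (620/ln(620)) ≈ 8.3124. The two agree to within a few percent, as expected.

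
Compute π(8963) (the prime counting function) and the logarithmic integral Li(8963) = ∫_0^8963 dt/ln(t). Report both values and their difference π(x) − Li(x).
π(8963) = 1114;  Li(8963) ≈ 1132.88;  π(x) − Li(x) ≈ -18.88.

Direct count of primes ≤ 8963 gives π(8963) = 1114. Numerical evaluation of the logarithmic integral gives Li(8963) ≈ 1132.88. The difference π(x) − Li(x) ≈ -18.88 is typically negative for small/moderate x (Li(x) overestimates), though Littlewood's theorem shows this sign changes infinitely often.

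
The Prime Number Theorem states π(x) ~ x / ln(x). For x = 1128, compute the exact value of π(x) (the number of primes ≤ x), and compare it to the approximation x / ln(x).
π(1128) = 188;  x/ln(x) ≈ 160.50;  relative error ≈ 14.63%.

Directly count primes up to 1128: π(1128) = 188. The PNT approximation gives 1128/ln(1128) ≈ 1128/7.02820 ≈ 160.50. Relative error (π(x) − x/ln(x)) / π(x) ≈ 14.63%; the approximation is known to undercount slightly (Li(x) is a better estimate).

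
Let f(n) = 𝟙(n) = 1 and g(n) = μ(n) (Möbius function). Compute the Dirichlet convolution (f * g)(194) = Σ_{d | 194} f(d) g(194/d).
(𝟙 * μ)(194) = 0

Divisors of 194: [1, 2, 97, 194]. For each d | 194:
  d = 1: 𝟙(1) · μ(194/1) = 1 · 1 = 1
  d = 2: 𝟙(2) · μ(194/2) = 1 · -1 = -1
  d = 97: 𝟙(97) · μ(194/97) = 1 · -1 = -1
  d = 194: 𝟙(194) · μ(194/194) = 1 · 1 = 1
Summing: (𝟙 * μ)(194) = 1 + -1 + -1 + 1 = 0.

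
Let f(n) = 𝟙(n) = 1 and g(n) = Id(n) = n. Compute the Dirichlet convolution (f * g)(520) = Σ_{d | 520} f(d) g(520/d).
(𝟙 * Id)(520) = 1260

Divisors of 520: [1, 2, 4, 5, 8, 10, 13, 20, 26, 40, 52, 65, 104, 130, 260, 520]. For each d | 520:
  d = 1: 𝟙(1) · Id(520/1) = 1 · 520 = 520
  d = 2: 𝟙(2) · Id(520/2) = 1 · 260 = 260
  d = 4: 𝟙(4) · Id(520/4) = 1 · 130 = 130
  d = 5: 𝟙(5) · Id(520/5) = 1 · 104 = 104
  d = 8: 𝟙(8) · Id(520/8) = 1 · 65 = 65
  d = 10: 𝟙(10) · Id(520/10) = 1 · 52 = 52
  d = 13: 𝟙(13) · Id(520/13) = 1 · 40 = 40
  d = 20: 𝟙(20) · Id(520/20) = 1 · 26 = 26
  d = 26: 𝟙(26) · Id(520/26) = 1 · 20 = 20
  d = 40: 𝟙(40) · Id(520/40) = 1 · 13 = 13
  d = 52: 𝟙(52) · Id(520/52) = 1 · 10 = 10
  d = 65: 𝟙(65) · Id(520/65) = 1 · 8 = 8
  d = 104: 𝟙(104) · Id(520/104) = 1 · 5 = 5
  d = 130: 𝟙(130) · Id(520/130) = 1 · 4 = 4
  d = 260: 𝟙(260) · Id(520/260) = 1 · 2 = 2
  d = 520: 𝟙(520) · Id(520/520) = 1 · 1 = 1
Summing: (𝟙 * Id)(520) = 520 + 260 + 130 + 104 + 65 + 52 + 40 + 26 + 20 + 13 + 10 + 8 + 5 + 4 + 2 + 1 = 1260.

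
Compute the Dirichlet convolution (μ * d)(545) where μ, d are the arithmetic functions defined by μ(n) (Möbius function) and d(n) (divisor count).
(μ * d)(545) = 1

Divisors of 545: [1, 5, 109, 545]. For each d | 545:
  d = 1: μ(1) · d(545/1) = 1 · 4 = 4
  d = 5: μ(5) · d(545/5) = -1 · 2 = -2
  d = 109: μ(109) · d(545/109) = -1 · 2 = -2
  d = 545: μ(545) · d(545/545) = 1 · 1 = 1
Summing: (μ * d)(545) = 4 + -2 + -2 + 1 = 1.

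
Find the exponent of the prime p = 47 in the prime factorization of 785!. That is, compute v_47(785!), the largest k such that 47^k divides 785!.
v_47(785!) = 16

Legendre's formula: v_p(n!) = Σ_{k ≥ 1} ⌊n / p^k⌋. For p = 47, n = 785, the terms are:
  ⌊785/47^1⌋ = ⌊785/47⌋ = 16
(the next term ⌊785/47^2⌋ = 0, terminating the sum). Summing: v_47(785!) = 16 = 16.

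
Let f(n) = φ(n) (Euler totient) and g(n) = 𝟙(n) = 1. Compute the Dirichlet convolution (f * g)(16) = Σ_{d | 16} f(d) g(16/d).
(φ * 𝟙)(16) = 16

Divisors of 16: [1, 2, 4, 8, 16]. For each d | 16:
  d = 1: φ(1) · 𝟙(16/1) = 1 · 1 = 1
  d = 2: φ(2) · 𝟙(16/2) = 1 · 1 = 1
  d = 4: φ(4) · 𝟙(16/4) = 2 · 1 = 2
  d = 8: φ(8) · 𝟙(16/8) = 4 · 1 = 4
  d = 16: φ(16) · 𝟙(16/16) = 8 · 1 = 8
Summing: (φ * 𝟙)(16) = 1 + 1 + 2 + 4 + 8 = 16.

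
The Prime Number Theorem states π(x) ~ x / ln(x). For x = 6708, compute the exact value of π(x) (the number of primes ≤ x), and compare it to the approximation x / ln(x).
π(6708) = 865;  x/ln(x) ≈ 761.32;  relative error ≈ 11.99%.

Directly count primes up to 6708: π(6708) = 865. The PNT approximation gives 6708/ln(6708) ≈ 6708/8.81106 ≈ 761.32. Relative error (π(x) − x/ln(x)) / π(x) ≈ 11.99%; the approximation is known to undercount slightly (Li(x) is a better estimate).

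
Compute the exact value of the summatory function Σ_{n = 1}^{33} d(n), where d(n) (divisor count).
Σ_{n ≤ 33} d(n) = 123

Compute d(n) for each 1 ≤ n ≤ 33: d(1) = 1, d(2) = 2, d(3) = 2, d(4) = 3, d(5) = 2, d(6) = 4, d(7) = 2, d(8) = 4, d(9) = 3, d(10) = 4, d(11) = 2, d(12) = 6, d(13) = 2, d(14) = 4, d(15) = 4, d(16) = 5, d(17) = 2, d(18) = 6, d(19) = 2, d(20) = 6, d(21) = 4, d(22) = 4, d(23) = 2, d(24) = 8, d(25) = 3, d(26) = 4, d(27) = 4, d(28) = 6, d(29) = 2, d(30) = 8, d(31) = 2, d(32) = 6, d(33) = 4. Summing all 33 values: 123. (Dirichlet's divisor formula: Σ_{n ≤ x} d(n) = x ln(x) + (2γ − 1) x + O(√x). For x = 33, the asymptotic estimate is ≈ 120.48.)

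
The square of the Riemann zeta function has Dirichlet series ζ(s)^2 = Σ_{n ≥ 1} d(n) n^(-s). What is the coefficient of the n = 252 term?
d(252) = 18

ζ(s)^2 = (Σ 1/m^s)(Σ 1/k^s). The coefficient of 1/n^s in the product is the number of ordered pairs (m, k) with mk = n, which equals d(n). For n = 252, divisors are [1, 2, 3, 4, 6, 7, 9, 12, 14, 18, 21, 28, 36, 42, 63, 84, 126, 252], so d(252) = 18.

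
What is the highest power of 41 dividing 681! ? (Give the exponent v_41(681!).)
v_41(681!) = 16

Legendre's formula: v_p(n!) = Σ_{k ≥ 1} ⌊n / p^k⌋. For p = 41, n = 681, the terms are:
  ⌊681/41^1⌋ = ⌊681/41⌋ = 16
(the next term ⌊681/41^2⌋ = 0, terminating the sum). Summing: v_41(681!) = 16 = 16.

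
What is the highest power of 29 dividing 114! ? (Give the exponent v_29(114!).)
v_29(114!) = 3

Legendre's formula: v_p(n!) = Σ_{k ≥ 1} ⌊n / p^k⌋. For p = 29, n = 114, the terms are:
  ⌊114/29^1⌋ = ⌊114/29⌋ = 3
(the next term ⌊114/29^2⌋ = 0, terminating the sum). Summing: v_29(114!) = 3 = 3.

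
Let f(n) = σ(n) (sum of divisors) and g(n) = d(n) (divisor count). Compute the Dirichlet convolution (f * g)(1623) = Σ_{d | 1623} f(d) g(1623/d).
(σ * d)(1623) = 3264

Divisors of 1623: [1, 3, 541, 1623]. For each d | 1623:
  d = 1: σ(1) · d(1623/1) = 1 · 4 = 4
  d = 3: σ(3) · d(1623/3) = 4 · 2 = 8
  d = 541: σ(541) · d(1623/541) = 542 · 2 = 1084
  d = 1623: σ(1623) · d(1623/1623) = 2168 · 1 = 2168
Summing: (σ * d)(1623) = 4 + 8 + 1084 + 2168 = 3264.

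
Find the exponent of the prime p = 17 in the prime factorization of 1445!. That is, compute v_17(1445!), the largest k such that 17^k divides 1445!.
v_17(1445!) = 90

Legendre's formula: v_p(n!) = Σ_{k ≥ 1} ⌊n / p^k⌋. For p = 17, n = 1445, the terms are:
  ⌊1445/17^1⌋ = ⌊1445/17⌋ = 85
  ⌊1445/17^2⌋ = ⌊1445/289⌋ = 5
(the next term ⌊1445/17^3⌋ = 0, terminating the sum). Summing: v_17(1445!) = 85 + 5 = 90.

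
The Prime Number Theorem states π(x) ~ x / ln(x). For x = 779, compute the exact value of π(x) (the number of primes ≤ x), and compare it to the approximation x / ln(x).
π(779) = 137;  x/ln(x) ≈ 117.00;  relative error ≈ 14.60%.

Directly count primes up to 779: π(779) = 137. The PNT approximation gives 779/ln(779) ≈ 779/6.65801 ≈ 117.00. Relative error (π(x) − x/ln(x)) / π(x) ≈ 14.60%; the approximation is known to undercount slightly (Li(x) is a better estimate).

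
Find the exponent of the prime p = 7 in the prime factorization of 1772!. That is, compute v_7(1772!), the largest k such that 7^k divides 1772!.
v_7(1772!) = 294

Legendre's formula: v_p(n!) = Σ_{k ≥ 1} ⌊n / p^k⌋. For p = 7, n = 1772, the terms are:
  ⌊1772/7^1⌋ = ⌊1772/7⌋ = 253
  ⌊1772/7^2⌋ = ⌊1772/49⌋ = 36
  ⌊1772/7^3⌋ = ⌊1772/343⌋ = 5
(the next term ⌊1772/7^4⌋ = 0, terminating the sum). Summing: v_7(1772!) = 253 + 36 + 5 = 294.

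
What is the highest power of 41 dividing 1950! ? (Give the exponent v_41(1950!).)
v_41(1950!) = 48

Legendre's formula: v_p(n!) = Σ_{k ≥ 1} ⌊n / p^k⌋. For p = 41, n = 1950, the terms are:
  ⌊1950/41^1⌋ = ⌊1950/41⌋ = 47
  ⌊1950/41^2⌋ = ⌊1950/1681⌋ = 1
(the next term ⌊1950/41^3⌋ = 0, terminating the sum). Summing: v_41(1950!) = 47 + 1 = 48.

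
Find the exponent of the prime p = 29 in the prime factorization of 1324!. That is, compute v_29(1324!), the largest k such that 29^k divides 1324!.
v_29(1324!) = 46

Legendre's formula: v_p(n!) = Σ_{k ≥ 1} ⌊n / p^k⌋. For p = 29, n = 1324, the terms are:
  ⌊1324/29^1⌋ = ⌊1324/29⌋ = 45
  ⌊1324/29^2⌋ = ⌊1324/841⌋ = 1
(the next term ⌊1324/29^3⌋ = 0, terminating the sum). Summing: v_29(1324!) = 45 + 1 = 46.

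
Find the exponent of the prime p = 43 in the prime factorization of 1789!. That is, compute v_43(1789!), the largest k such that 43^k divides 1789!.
v_43(1789!) = 41

Legendre's formula: v_p(n!) = Σ_{k ≥ 1} ⌊n / p^k⌋. For p = 43, n = 1789, the terms are:
  ⌊1789/43^1⌋ = ⌊1789/43⌋ = 41
(the next term ⌊1789/43^2⌋ = 0, terminating the sum). Summing: v_43(1789!) = 41 = 41.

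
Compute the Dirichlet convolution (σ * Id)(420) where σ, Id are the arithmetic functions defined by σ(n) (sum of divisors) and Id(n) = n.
(σ * Id)(420) = 19635

Divisors of 420: [1, 2, 3, 4, 5, 6, 7, 10, 12, 14, 15, 20, 21, 28, 30, 35, 42, 60, 70, 84, 105, 140, 210, 420]. For each d | 420:
  d = 1: σ(1) · Id(420/1) = 1 · 420 = 420
  d = 2: σ(2) · Id(420/2) = 3 · 210 = 630
  d = 3: σ(3) · Id(420/3) = 4 · 140 = 560
  d = 4: σ(4) · Id(420/4) = 7 · 105 = 735
  d = 5: σ(5) · Id(420/5) = 6 · 84 = 504
  d = 6: σ(6) · Id(420/6) = 12 · 70 = 840
  d = 7: σ(7) · Id(420/7) = 8 · 60 = 480
  d = 10: σ(10) · Id(420/10) = 18 · 42 = 756
  d = 12: σ(12) · Id(420/12) = 28 · 35 = 980
  d = 14: σ(14) · Id(420/14) = 24 · 30 = 720
  d = 15: σ(15) · Id(420/15) = 24 · 28 = 672
  d = 20: σ(20) · Id(420/20) = 42 · 21 = 882
  d = 21: σ(21) · Id(420/21) = 32 · 20 = 640
  d = 28: σ(28) · Id(420/28) = 56 · 15 = 840
  d = 30: σ(30) · Id(420/30) = 72 · 14 = 1008
  d = 35: σ(35) · Id(420/35) = 48 · 12 = 576
  d = 42: σ(42) · Id(420/42) = 96 · 10 = 960
  d = 60: σ(60) · Id(420/60) = 168 · 7 = 1176
  d = 70: σ(70) · Id(420/70) = 144 · 6 = 864
  d = 84: σ(84) · Id(420/84) = 224 · 5 = 1120
  d = 105: σ(105) · Id(420/105) = 192 · 4 = 768
  d = 140: σ(140) · Id(420/140) = 336 · 3 = 1008
  d = 210: σ(210) · Id(420/210) = 576 · 2 = 1152
  d = 420: σ(420) · Id(420/420) = 1344 · 1 = 1344
Summing: (σ * Id)(420) = 420 + 630 + 560 + 735 + 504 + 840 + 480 + 756 + 980 + 720 + 672 + 882 + 640 + 840 + 1008 + 576 + 960 + 1176 + 864 + 1120 + 768 + 1008 + 1152 + 1344 = 19635.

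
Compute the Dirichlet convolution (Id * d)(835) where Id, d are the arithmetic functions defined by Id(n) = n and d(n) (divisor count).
(Id * d)(835) = 1183

Divisors of 835: [1, 5, 167, 835]. For each d | 835:
  d = 1: Id(1) · d(835/1) = 1 · 4 = 4
  d = 5: Id(5) · d(835/5) = 5 · 2 = 10
  d = 167: Id(167) · d(835/167) = 167 · 2 = 334
  d = 835: Id(835) · d(835/835) = 835 · 1 = 835
Summing: (Id * d)(835) = 4 + 10 + 334 + 835 = 1183.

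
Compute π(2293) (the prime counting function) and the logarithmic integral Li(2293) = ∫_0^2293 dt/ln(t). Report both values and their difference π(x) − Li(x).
π(2293) = 341;  Li(2293) ≈ 353.01;  π(x) − Li(x) ≈ -12.01.

Direct count of primes ≤ 2293 gives π(2293) = 341. Numerical evaluation of the logarithmic integral gives Li(2293) ≈ 353.01. The difference π(x) − Li(x) ≈ -12.01 is typically negative for small/moderate x (Li(x) overestimates), though Littlewood's theorem shows this sign changes infinitely often.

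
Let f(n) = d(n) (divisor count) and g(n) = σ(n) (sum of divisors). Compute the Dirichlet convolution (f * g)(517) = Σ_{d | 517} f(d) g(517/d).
(d * σ)(517) = 700

Divisors of 517: [1, 11, 47, 517]. For each d | 517:
  d = 1: d(1) · σ(517/1) = 1 · 576 = 576
  d = 11: d(11) · σ(517/11) = 2 · 48 = 96
  d = 47: d(47) · σ(517/47) = 2 · 12 = 24
  d = 517: d(517) · σ(517/517) = 4 · 1 = 4
Summing: (d * σ)(517) = 576 + 96 + 24 + 4 = 700.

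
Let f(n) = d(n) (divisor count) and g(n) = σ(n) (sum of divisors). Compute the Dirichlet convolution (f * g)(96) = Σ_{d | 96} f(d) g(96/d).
(d * σ)(96) = 1314

Divisors of 96: [1, 2, 3, 4, 6, 8, 12, 16, 24, 32, 48, 96]. For each d | 96:
  d = 1: d(1) · σ(96/1) = 1 · 252 = 252
  d = 2: d(2) · σ(96/2) = 2 · 124 = 248
  d = 3: d(3) · σ(96/3) = 2 · 63 = 126
  d = 4: d(4) · σ(96/4) = 3 · 60 = 180
  d = 6: d(6) · σ(96/6) = 4 · 31 = 124
  d = 8: d(8) · σ(96/8) = 4 · 28 = 112
  d = 12: d(12) · σ(96/12) = 6 · 15 = 90
  d = 16: d(16) · σ(96/16) = 5 · 12 = 60
  d = 24: d(24) · σ(96/24) = 8 · 7 = 56
  d = 32: d(32) · σ(96/32) = 6 · 4 = 24
  d = 48: d(48) · σ(96/48) = 10 · 3 = 30
  d = 96: d(96) · σ(96/96) = 12 · 1 = 12
Summing: (d * σ)(96) = 252 + 248 + 126 + 180 + 124 + 112 + 90 + 60 + 56 + 24 + 30 + 12 = 1314.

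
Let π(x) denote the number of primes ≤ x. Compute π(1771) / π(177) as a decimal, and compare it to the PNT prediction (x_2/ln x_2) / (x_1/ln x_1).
π(1771)/π(177) = 274/40 ≈ 6.8500;  PNT prediction ≈ 6.9245.

π(177) = 40 and π(1771) = 274, so π(1771)/π(177) ≈ 6.8500. The PNT-predicted ratio is (1771/ln(1771)) / (177/ln(177)) ≈ 6.9245. The two agree to within a few percent, as expected.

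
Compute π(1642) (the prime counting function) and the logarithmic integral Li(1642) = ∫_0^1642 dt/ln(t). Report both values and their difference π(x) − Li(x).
π(1642) = 259;  Li(1642) ≈ 267.11;  π(x) − Li(x) ≈ -8.11.

Direct count of primes ≤ 1642 gives π(1642) = 259. Numerical evaluation of the logarithmic integral gives Li(1642) ≈ 267.11. The difference π(x) − Li(x) ≈ -8.11 is typically negative for small/moderate x (Li(x) overestimates), though Littlewood's theorem shows this sign changes infinitely often.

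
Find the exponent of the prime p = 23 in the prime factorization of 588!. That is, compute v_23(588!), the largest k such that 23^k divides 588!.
v_23(588!) = 26

Legendre's formula: v_p(n!) = Σ_{k ≥ 1} ⌊n / p^k⌋. For p = 23, n = 588, the terms are:
  ⌊588/23^1⌋ = ⌊588/23⌋ = 25
  ⌊588/23^2⌋ = ⌊588/529⌋ = 1
(the next term ⌊588/23^3⌋ = 0, terminating the sum). Summing: v_23(588!) = 25 + 1 = 26.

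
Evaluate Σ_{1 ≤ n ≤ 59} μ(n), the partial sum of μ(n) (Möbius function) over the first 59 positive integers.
Σ_{n ≤ 59} μ(n) = -1

Compute μ(n) for each 1 ≤ n ≤ 59: μ(1) = 1, μ(2) = -1, μ(3) = -1, μ(4) = 0, μ(5) = -1, μ(6) = 1, μ(7) = -1, μ(8) = 0, μ(9) = 0, μ(10) = 1, μ(11) = -1, μ(12) = 0, μ(13) = -1, μ(14) = 1, μ(15) = 1, μ(16) = 0, μ(17) = -1, μ(18) = 0, μ(19) = -1, μ(20) = 0, μ(21) = 1, μ(22) = 1, μ(23) = -1, μ(24) = 0, μ(25) = 0, μ(26) = 1, μ(27) = 0, μ(28) = 0, μ(29) = -1, μ(30) = -1, μ(31) = -1, μ(32) = 0, μ(33) = 1, μ(34) = 1, μ(35) = 1, μ(36) = 0, μ(37) = -1, μ(38) = 1, μ(39) = 1, μ(40) = 0, μ(41) = -1, μ(42) = -1, μ(43) = -1, μ(44) = 0, μ(45) = 0, μ(46) = 1, μ(47) = -1, μ(48) = 0, μ(49) = 0, μ(50) = 0, μ(51) = 1, μ(52) = 0, μ(53) = -1, μ(54) = 0, μ(55) = 1, μ(56) = 0, μ(57) = 1, μ(58) = 1, μ(59) = -1. Summing all 59 values: -1. (Mertens function M(x) = Σ_{n ≤ x} μ(n); on average M(x) should be small (PNT ⟺ M(x) = o(x)).)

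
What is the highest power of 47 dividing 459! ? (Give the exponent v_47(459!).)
v_47(459!) = 9

Legendre's formula: v_p(n!) = Σ_{k ≥ 1} ⌊n / p^k⌋. For p = 47, n = 459, the terms are:
  ⌊459/47^1⌋ = ⌊459/47⌋ = 9
(the next term ⌊459/47^2⌋ = 0, terminating the sum). Summing: v_47(459!) = 9 = 9.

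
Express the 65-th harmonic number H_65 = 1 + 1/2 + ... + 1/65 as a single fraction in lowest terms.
H_65 = 625192648726870088010174299/131362987122535807501262400

Direct summation: H_65 = 1 + 1/2 + ... + 1/65. The least common denominator is lcm(1, ..., 65) = 1182266884102822267511361600; over this denominator the numerator is 1182266884102822267511361600 + 591133442051411133755680800 + 394088961367607422503787200 + 295566721025705566877840400 + 236453376820564453502272320 + 197044480683803711251893600 + 168895269157546038215908800 + 147783360512852783438920200 + 131362987122535807501262400 + 118226688410282226751136160 + 107478807645711115228305600 + 98522240341901855625946800 + 90943606469447866731643200 + 84447634578773019107954400 + 78817792273521484500757440 + 73891680256426391719460100 + 69545110829577780441844800 + 65681493561267903750631200 + 62224572847516961447966400 + 59113344205141113375568080 + 56298423052515346071969600 + 53739403822855557614152800 + 51402908004470533370059200 + 49261120170950927812973400 + 47290675364112890700454464 + 45471803234723933365821600 + 43787662374178602500420800 + 42223817289386509553977200 + 40767823589752491983150400 + 39408896136760742250378720 + 38137641422671686048753600 + 36945840128213195859730050 + 35826269215237038409435200 + 34772555414788890220922400 + 33779053831509207643181760 + 32840746780633951875315600 + 31953159029806007230036800 + 31112286423758480723983200 + 30314535489815955577214400 + 29556672102570556687784040 + 28835777661044445549057600 + 28149211526257673035984800 + 27494578700065634128171200 + 26869701911427778807076400 + 26272597424507161500252480 + 25701454002235266685029600 + 25154614555379197181092800 + 24630560085475463906486700 + 24127895593935148316558400 + 23645337682056445350227232 + 23181703609859260147281600 + 22735901617361966682910800 + 22306922341562684292667200 + 21893831187089301250210400 + 21495761529142223045661120 + 21111908644693254776988600 + 20741524282505653815988800 + 20383911794876245991575200 + 20038421764454614703582400 + 19704448068380371125189360 + 19381424329554463401825600 + 19068820711335843024376800 + 18766141017505115357323200 + 18472920064106597929865025 + 18188721293889573346328640 = 5626733838541830792091568691, so H_65 = 5626733838541830792091568691/1182266884102822267511361600; reducing by gcd(5626733838541830792091568691, 1182266884102822267511361600) = 9 gives 625192648726870088010174299/131362987122535807501262400 ≈ 4.75928. (The PNT-adjacent estimate ln(65) + γ ≈ 4.75160 matches within O(1/n).)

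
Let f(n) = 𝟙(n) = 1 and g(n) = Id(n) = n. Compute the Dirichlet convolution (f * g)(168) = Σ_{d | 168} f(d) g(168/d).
(𝟙 * Id)(168) = 480

Divisors of 168: [1, 2, 3, 4, 6, 7, 8, 12, 14, 21, 24, 28, 42, 56, 84, 168]. For each d | 168:
  d = 1: 𝟙(1) · Id(168/1) = 1 · 168 = 168
  d = 2: 𝟙(2) · Id(168/2) = 1 · 84 = 84
  d = 3: 𝟙(3) · Id(168/3) = 1 · 56 = 56
  d = 4: 𝟙(4) · Id(168/4) = 1 · 42 = 42
  d = 6: 𝟙(6) · Id(168/6) = 1 · 28 = 28
  d = 7: 𝟙(7) · Id(168/7) = 1 · 24 = 24
  d = 8: 𝟙(8) · Id(168/8) = 1 · 21 = 21
  d = 12: 𝟙(12) · Id(168/12) = 1 · 14 = 14
  d = 14: 𝟙(14) · Id(168/14) = 1 · 12 = 12
  d = 21: 𝟙(21) · Id(168/21) = 1 · 8 = 8
  d = 24: 𝟙(24) · Id(168/24) = 1 · 7 = 7
  d = 28: 𝟙(28) · Id(168/28) = 1 · 6 = 6
  d = 42: 𝟙(42) · Id(168/42) = 1 · 4 = 4
  d = 56: 𝟙(56) · Id(168/56) = 1 · 3 = 3
  d = 84: 𝟙(84) · Id(168/84) = 1 · 2 = 2
  d = 168: 𝟙(168) · Id(168/168) = 1 · 1 = 1
Summing: (𝟙 * Id)(168) = 168 + 84 + 56 + 42 + 28 + 24 + 21 + 14 + 12 + 8 + 7 + 6 + 4 + 3 + 2 + 1 = 480.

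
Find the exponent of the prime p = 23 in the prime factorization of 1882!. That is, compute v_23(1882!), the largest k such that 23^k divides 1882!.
v_23(1882!) = 84

Legendre's formula: v_p(n!) = Σ_{k ≥ 1} ⌊n / p^k⌋. For p = 23, n = 1882, the terms are:
  ⌊1882/23^1⌋ = ⌊1882/23⌋ = 81
  ⌊1882/23^2⌋ = ⌊1882/529⌋ = 3
(the next term ⌊1882/23^3⌋ = 0, terminating the sum). Summing: v_23(1882!) = 81 + 3 = 84.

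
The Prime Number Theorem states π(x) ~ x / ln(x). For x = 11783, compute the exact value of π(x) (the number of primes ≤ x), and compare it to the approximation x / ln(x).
π(11783) = 1412;  x/ln(x) ≈ 1256.93;  relative error ≈ 10.98%.

Directly count primes up to 11783: π(11783) = 1412. The PNT approximation gives 11783/ln(11783) ≈ 11783/9.37441 ≈ 1256.93. Relative error (π(x) − x/ln(x)) / π(x) ≈ 10.98%; the approximation is known to undercount slightly (Li(x) is a better estimate).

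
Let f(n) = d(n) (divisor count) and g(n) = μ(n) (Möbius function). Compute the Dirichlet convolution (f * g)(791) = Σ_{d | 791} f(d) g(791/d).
(d * μ)(791) = 1

Divisors of 791: [1, 7, 113, 791]. For each d | 791:
  d = 1: d(1) · μ(791/1) = 1 · 1 = 1
  d = 7: d(7) · μ(791/7) = 2 · -1 = -2
  d = 113: d(113) · μ(791/113) = 2 · -1 = -2
  d = 791: d(791) · μ(791/791) = 4 · 1 = 4
Summing: (d * μ)(791) = 1 + -2 + -2 + 4 = 1.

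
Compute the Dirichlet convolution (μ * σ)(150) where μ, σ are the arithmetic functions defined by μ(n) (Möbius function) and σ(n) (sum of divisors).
(μ * σ)(150) = 150

Divisors of 150: [1, 2, 3, 5, 6, 10, 15, 25, 30, 50, 75, 150]. For each d | 150:
  d = 1: μ(1) · σ(150/1) = 1 · 372 = 372
  d = 2: μ(2) · σ(150/2) = -1 · 124 = -124
  d = 3: μ(3) · σ(150/3) = -1 · 93 = -93
  d = 5: μ(5) · σ(150/5) = -1 · 72 = -72
  d = 6: μ(6) · σ(150/6) = 1 · 31 = 31
  d = 10: μ(10) · σ(150/10) = 1 · 24 = 24
  d = 15: μ(15) · σ(150/15) = 1 · 18 = 18
  d = 25: μ(25) · σ(150/25) = 0 · 12 = 0
  d = 30: μ(30) · σ(150/30) = -1 · 6 = -6
  d = 50: μ(50) · σ(150/50) = 0 · 4 = 0
  d = 75: μ(75) · σ(150/75) = 0 · 3 = 0
  d = 150: μ(150) · σ(150/150) = 0 · 1 = 0
Summing: (μ * σ)(150) = 372 + -124 + -93 + -72 + 31 + 24 + 18 + 0 + -6 + 0 + 0 + 0 = 150.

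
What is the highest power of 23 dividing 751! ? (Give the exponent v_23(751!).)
v_23(751!) = 33

Legendre's formula: v_p(n!) = Σ_{k ≥ 1} ⌊n / p^k⌋. For p = 23, n = 751, the terms are:
  ⌊751/23^1⌋ = ⌊751/23⌋ = 32
  ⌊751/23^2⌋ = ⌊751/529⌋ = 1
(the next term ⌊751/23^3⌋ = 0, terminating the sum). Summing: v_23(751!) = 32 + 1 = 33.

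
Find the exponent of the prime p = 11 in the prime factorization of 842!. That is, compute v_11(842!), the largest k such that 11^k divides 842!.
v_11(842!) = 82

Legendre's formula: v_p(n!) = Σ_{k ≥ 1} ⌊n / p^k⌋. For p = 11, n = 842, the terms are:
  ⌊842/11^1⌋ = ⌊842/11⌋ = 76
  ⌊842/11^2⌋ = ⌊842/121⌋ = 6
(the next term ⌊842/11^3⌋ = 0, terminating the sum). Summing: v_11(842!) = 76 + 6 = 82.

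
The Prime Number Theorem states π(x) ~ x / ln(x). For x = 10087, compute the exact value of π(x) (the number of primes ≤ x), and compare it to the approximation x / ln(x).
π(10087) = 1237;  x/ln(x) ≈ 1094.15;  relative error ≈ 11.55%.

Directly count primes up to 10087: π(10087) = 1237. The PNT approximation gives 10087/ln(10087) ≈ 10087/9.21900 ≈ 1094.15. Relative error (π(x) − x/ln(x)) / π(x) ≈ 11.55%; the approximation is known to undercount slightly (Li(x) is a better estimate).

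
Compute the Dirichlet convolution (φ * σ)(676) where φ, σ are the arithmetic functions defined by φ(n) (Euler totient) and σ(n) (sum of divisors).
(φ * σ)(676) = 6084

Divisors of 676: [1, 2, 4, 13, 26, 52, 169, 338, 676]. For each d | 676:
  d = 1: φ(1) · σ(676/1) = 1 · 1281 = 1281
  d = 2: φ(2) · σ(676/2) = 1 · 549 = 549
  d = 4: φ(4) · σ(676/4) = 2 · 183 = 366
  d = 13: φ(13) · σ(676/13) = 12 · 98 = 1176
  d = 26: φ(26) · σ(676/26) = 12 · 42 = 504
  d = 52: φ(52) · σ(676/52) = 24 · 14 = 336
  d = 169: φ(169) · σ(676/169) = 156 · 7 = 1092
  d = 338: φ(338) · σ(676/338) = 156 · 3 = 468
  d = 676: φ(676) · σ(676/676) = 312 · 1 = 312
Summing: (φ * σ)(676) = 1281 + 549 + 366 + 1176 + 504 + 336 + 1092 + 468 + 312 = 6084.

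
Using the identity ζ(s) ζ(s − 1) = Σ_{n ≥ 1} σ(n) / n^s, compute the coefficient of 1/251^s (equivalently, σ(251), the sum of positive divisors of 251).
σ(251) = 252

In the product (Σ m^0/m^s)(Σ k / k^s) = Σ (Σ_{d | n} d) / n^s, the coefficient of 1/n^s is σ(n) = Σ_{d | n} d. For n = 251, divisors are [1, 251]; summing: σ(251) = 252.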